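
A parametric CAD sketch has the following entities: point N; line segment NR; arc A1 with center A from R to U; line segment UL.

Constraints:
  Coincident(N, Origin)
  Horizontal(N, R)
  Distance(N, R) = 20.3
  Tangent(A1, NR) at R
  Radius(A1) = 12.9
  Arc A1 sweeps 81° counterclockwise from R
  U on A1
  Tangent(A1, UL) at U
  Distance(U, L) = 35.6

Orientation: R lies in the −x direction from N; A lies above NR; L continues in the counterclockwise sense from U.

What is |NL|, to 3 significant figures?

46.1

On A1, R sits at bearing -90° from A; an 81° counterclockwise sweep puts U at bearing -9°, so U = A + 12.9·(cos -9°, sin -9°) = (-7.56, 10.9). Since A1 is tangent to UL there, AU ⟂ UL, so UL runs along (−sin -9°, cos -9°); with |UL| = 35.6, L = (-1.99, 46.0). Then |NL| = |L − N| = 46.1.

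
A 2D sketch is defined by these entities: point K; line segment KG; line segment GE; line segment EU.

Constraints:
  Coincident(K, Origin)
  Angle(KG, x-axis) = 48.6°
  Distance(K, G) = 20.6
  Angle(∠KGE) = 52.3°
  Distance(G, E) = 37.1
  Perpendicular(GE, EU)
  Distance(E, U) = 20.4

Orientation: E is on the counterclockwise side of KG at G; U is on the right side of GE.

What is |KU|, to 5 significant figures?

44.127

∠KGE = 52.3°, so GE runs at 48.6° + (180° − 52.3°) = 176.30° from the x-axis; with |GE| = 37.1, E = G + 37.1·(cos 176.30°, sin 176.30°) = (-23.400, 17.846). GE ⟂ EU; with |EU| = 20.4 on the right of GE, U = E + 20.4·(0.064532, 0.99792) = (-22.083, 38.204). Then |KU| = |U − K| = 44.127.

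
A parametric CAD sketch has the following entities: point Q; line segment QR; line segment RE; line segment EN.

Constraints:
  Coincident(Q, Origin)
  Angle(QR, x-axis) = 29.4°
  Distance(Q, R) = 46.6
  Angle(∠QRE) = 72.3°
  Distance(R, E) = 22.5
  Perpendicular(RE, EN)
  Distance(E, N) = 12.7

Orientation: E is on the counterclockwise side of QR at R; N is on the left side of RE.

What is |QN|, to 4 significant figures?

32.77

Q is at the origin; QR runs at 29.4° with length 46.6, so R = 46.6·(cos 29.4°, sin 29.4°) = (40.60, 22.88). ∠QRE = 72.3°, so RE runs at 29.4° + (180° − 72.3°) = 137.1° from the x-axis; with |RE| = 22.5, E = R + 22.5·(cos 137.1°, sin 137.1°) = (24.12, 38.19). The perpendicularity gives EN at right angles to RE; with |EN| = 12.7 on the left of RE, N = E + 12.7·(-0.6807, -0.7325) = (15.47, 28.89). Then |QN| = |N − Q| = 32.77.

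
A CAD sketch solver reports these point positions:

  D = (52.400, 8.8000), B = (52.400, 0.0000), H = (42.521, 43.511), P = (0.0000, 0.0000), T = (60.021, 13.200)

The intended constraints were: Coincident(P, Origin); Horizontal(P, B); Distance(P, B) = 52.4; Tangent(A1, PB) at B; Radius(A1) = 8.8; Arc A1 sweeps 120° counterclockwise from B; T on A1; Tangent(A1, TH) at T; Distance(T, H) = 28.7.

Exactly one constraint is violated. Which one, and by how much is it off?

Distance(T, H) = 28.7 — off by 6.30.

P = (0.00, 0.00) ✓; P.y = 0.00, B.y = 0.00 ✓; |PB| = 52.40 ✓; ∠(DB, BP) = 90.00° ✓; |DB| = 8.800 ✓; bearing(D→T) − bearing(D→B) = 120.0° ✓; |DT| = 8.800 ✓; ∠(DT, TH) = 90.00° ✓; |TH| = 35.00 ✗.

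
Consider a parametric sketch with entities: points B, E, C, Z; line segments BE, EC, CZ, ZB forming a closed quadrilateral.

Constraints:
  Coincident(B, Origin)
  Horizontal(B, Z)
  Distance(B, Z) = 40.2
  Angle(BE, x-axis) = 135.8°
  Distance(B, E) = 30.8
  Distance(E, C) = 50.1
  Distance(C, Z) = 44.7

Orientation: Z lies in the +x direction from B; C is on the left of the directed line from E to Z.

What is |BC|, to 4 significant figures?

47.92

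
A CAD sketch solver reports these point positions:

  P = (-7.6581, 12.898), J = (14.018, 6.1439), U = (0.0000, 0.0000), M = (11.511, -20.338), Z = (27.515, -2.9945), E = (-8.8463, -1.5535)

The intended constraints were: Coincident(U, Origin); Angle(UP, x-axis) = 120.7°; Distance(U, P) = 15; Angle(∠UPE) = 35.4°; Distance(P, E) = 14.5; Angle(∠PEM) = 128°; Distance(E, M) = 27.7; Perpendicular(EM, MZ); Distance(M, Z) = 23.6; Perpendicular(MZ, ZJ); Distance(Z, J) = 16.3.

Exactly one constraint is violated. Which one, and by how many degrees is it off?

Perpendicular(MZ, ZJ) — off by 8.60°.

U = (0.00, 0.00) ✓; UP at 120.7° ✓; |UP| = 15.00 ✓; ∠UPE = 35.40° ✓; |PE| = 14.50 ✓; ∠PEM = 128.0° ✓; |EM| = 27.70 ✓; ∠(EM, MZ) = 90.00° ✓; |MZ| = 23.60 ✓; ∠(MZ, ZJ) = 98.60° ✗; |ZJ| = 16.30 ✓.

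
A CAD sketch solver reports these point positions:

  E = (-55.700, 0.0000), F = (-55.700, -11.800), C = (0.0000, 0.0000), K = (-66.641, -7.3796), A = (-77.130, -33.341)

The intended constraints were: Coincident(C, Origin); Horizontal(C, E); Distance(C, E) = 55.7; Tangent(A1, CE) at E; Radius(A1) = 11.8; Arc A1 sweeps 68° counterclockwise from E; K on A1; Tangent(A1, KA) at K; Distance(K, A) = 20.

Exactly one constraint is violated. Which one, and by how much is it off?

Distance(K, A) = 20 — off by 8.00.

C = (0.00, 0.00) ✓; C.y = 0.00, E.y = 0.00 ✓; |CE| = 55.70 ✓; ∠(FE, EC) = 90.00° ✓; |FE| = 11.80 ✓; bearing(F→K) − bearing(F→E) = 68.00° ✓; |FK| = 11.80 ✓; ∠(FK, KA) = 90.00° ✓; |KA| = 28.00 ✗.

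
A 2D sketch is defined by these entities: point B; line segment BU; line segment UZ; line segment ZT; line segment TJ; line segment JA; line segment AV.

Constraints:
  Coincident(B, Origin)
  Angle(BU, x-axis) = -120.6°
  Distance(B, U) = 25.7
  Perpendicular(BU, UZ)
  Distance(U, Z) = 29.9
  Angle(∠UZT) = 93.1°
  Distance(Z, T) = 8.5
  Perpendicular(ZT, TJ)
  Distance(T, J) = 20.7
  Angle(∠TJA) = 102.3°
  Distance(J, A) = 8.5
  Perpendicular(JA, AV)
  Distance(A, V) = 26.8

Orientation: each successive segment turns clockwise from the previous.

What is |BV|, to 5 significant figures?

45.751

B is at the origin; BU runs at -120.6° with length 25.7, so U = (-13.082, -22.121). BU ⟂ UZ, so UZ runs at 149.40°; with |UZ| = 29.9, Z = (-38.819, -6.9007). ∠UZT = 93.1° gives ZT at 62.500° from the x-axis; with |ZT| = 8.5, T = (-34.894, 0.63886). The perpendicularity gives TJ at right angles to ZT, so TJ runs at -27.500°; with |TJ| = 20.7, J = (-16.533, -8.9193). ∠TJA = 102.3° gives JA at -105.20° from the x-axis; with |JA| = 8.5, A = (-18.761, -17.122). The perpendicularity gives AV at right angles to JA, so AV runs at 164.80°; with |AV| = 26.8, V = (-44.624, -10.095). Then |BV| = |V − B| = 45.751.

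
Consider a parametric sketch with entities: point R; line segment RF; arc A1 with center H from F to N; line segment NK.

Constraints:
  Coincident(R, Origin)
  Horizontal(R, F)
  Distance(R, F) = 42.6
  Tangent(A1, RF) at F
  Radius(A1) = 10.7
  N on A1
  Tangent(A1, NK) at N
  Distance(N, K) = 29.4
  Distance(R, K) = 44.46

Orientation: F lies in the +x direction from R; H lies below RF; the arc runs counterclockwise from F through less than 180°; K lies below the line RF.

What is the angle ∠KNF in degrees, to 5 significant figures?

141.95°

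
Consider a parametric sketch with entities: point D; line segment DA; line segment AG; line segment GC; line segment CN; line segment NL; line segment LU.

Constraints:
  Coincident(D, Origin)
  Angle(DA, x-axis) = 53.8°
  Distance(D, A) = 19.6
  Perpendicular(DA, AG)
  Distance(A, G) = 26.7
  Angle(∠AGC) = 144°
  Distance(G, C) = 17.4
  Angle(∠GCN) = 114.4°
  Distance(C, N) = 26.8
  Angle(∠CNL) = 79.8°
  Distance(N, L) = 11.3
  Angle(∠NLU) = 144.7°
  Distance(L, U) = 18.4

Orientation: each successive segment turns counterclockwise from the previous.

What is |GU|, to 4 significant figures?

20.56

D is at the origin; DA runs at 53.8° with length 19.6, so A = (11.58, 15.82). DA is perpendicular to AG, so AG runs at 143.8°; with |AG| = 26.7, G = (-9.970, 31.59). ∠AGC = 144.0° gives GC at 179.8° from the x-axis; with |GC| = 17.4, C = (-27.37, 31.65). ∠GCN = 114.4° gives CN at -114.6° from the x-axis; with |CN| = 26.8, N = (-38.53, 7.279). ∠CNL = 79.8° gives NL at -14.40° from the x-axis; with |NL| = 11.3, L = (-27.58, 4.469). ∠NLU = 144.7° gives LU at 20.90° from the x-axis; with |LU| = 18.4, U = (-10.39, 11.03). Then |GU| = |U − G| = 20.56.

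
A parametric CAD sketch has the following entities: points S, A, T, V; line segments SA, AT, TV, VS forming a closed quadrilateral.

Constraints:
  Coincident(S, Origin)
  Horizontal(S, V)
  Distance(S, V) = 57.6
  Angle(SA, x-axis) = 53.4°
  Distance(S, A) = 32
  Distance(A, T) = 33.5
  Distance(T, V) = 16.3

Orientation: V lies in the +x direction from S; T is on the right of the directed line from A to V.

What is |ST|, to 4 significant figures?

41.32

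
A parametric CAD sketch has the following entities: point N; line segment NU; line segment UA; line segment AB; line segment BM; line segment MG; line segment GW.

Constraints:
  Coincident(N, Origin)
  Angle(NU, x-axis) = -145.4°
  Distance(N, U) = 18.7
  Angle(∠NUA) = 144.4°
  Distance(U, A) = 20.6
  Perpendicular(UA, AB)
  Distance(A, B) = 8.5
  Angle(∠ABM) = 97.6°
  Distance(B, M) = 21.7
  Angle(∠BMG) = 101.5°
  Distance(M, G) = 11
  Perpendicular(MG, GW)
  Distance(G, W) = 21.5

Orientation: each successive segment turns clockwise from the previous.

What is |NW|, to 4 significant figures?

35.34

∠BMG = 101.5° gives MG at -71.90° from the x-axis; with |MG| = 11.0, G = (-10.87, -9.722). MG ⟂ GW, so GW runs at -161.9°; with |GW| = 21.5, W = (-31.30, -16.40). Then |NW| = |W − N| = 35.34.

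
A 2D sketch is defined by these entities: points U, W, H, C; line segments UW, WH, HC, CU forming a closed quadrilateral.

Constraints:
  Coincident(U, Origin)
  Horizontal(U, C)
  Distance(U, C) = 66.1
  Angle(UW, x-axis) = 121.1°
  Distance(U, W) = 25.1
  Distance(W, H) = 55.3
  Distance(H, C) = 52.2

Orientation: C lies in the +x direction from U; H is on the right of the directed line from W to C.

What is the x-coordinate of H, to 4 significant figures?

19.41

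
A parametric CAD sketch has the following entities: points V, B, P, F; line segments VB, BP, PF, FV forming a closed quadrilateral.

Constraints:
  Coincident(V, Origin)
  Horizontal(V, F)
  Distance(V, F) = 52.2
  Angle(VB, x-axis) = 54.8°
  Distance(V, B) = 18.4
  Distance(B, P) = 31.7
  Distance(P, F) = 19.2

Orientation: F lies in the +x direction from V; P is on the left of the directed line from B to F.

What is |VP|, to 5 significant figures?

45.358

V is at the origin; V and F share the same y with |VF| = 52.2 and F in +x, so F = (52.2, 0). VB runs at 54.8° with |VB| = 18.4, so B = (10.606, 15.035). P is determined by |BP| = 31.7 and |PF| = 19.2 together: it lies at the intersection of circle(B, 31.7) and circle(F, 19.2). With |BF| = 44.228, the foot of the radical line on BF is 29.307 from B and the perpendicular offset is √(31.7² − 29.307²) = 12.083. Taking the left-of-BF solution: P = (42.275, 16.436).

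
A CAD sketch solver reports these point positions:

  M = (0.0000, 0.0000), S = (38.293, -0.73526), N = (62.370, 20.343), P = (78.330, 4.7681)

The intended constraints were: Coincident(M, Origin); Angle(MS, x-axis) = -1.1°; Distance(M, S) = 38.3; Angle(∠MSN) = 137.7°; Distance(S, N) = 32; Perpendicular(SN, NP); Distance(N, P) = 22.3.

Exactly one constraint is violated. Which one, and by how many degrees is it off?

Perpendicular(SN, NP) — off by 4.50°.

M = (0.00, 0.00) ✓; MS at -1.100° ✓; |MS| = 38.30 ✓; ∠MSN = 137.7° ✓; |SN| = 32.00 ✓; ∠(SN, NP) = 85.50° ✗; |NP| = 22.30 ✓.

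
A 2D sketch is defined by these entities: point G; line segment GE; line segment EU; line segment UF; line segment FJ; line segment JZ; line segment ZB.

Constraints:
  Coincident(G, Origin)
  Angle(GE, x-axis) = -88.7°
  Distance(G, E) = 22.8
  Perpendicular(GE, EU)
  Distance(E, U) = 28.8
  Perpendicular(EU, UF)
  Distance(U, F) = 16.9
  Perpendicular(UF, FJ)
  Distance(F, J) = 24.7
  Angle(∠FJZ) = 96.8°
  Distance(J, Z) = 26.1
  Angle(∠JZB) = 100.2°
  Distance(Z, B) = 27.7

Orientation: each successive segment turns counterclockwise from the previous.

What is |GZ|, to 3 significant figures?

31.8

G is at the origin; GE runs at -88.7° with length 22.8, so E = (0.517, -22.8). The perpendicularity gives EU at right angles to GE, so EU runs at 1.30°; with |EU| = 28.8, U = (29.3, -22.1). EU is perpendicular to UF, so UF runs at 91.3°; with |UF| = 16.9, F = (28.9, -5.25). UF is perpendicular to FJ, so FJ runs at -179°; with |FJ| = 24.7, J = (4.23, -5.81). ∠FJZ = 96.8° gives JZ at -95.5° from the x-axis; with |JZ| = 26.1, Z = (1.73, -31.8). Then |GZ| = |Z − G| = 31.8.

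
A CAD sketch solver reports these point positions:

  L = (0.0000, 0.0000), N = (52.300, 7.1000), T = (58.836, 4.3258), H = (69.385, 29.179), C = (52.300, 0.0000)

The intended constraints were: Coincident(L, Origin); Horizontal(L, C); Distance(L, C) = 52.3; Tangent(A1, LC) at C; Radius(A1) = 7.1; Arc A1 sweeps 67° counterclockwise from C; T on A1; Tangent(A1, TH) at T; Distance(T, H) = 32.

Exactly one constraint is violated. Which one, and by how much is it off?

Distance(T, H) = 32 — off by 5.00.

L = (0.00, 0.00) ✓; L.y = 0.00, C.y = 0.00 ✓; |LC| = 52.30 ✓; ∠(NC, CL) = 90.00° ✓; |NC| = 7.100 ✓; bearing(N→T) − bearing(N→C) = 67.00° ✓; |NT| = 7.100 ✓; ∠(NT, TH) = 90.00° ✓; |TH| = 27.00 ✗.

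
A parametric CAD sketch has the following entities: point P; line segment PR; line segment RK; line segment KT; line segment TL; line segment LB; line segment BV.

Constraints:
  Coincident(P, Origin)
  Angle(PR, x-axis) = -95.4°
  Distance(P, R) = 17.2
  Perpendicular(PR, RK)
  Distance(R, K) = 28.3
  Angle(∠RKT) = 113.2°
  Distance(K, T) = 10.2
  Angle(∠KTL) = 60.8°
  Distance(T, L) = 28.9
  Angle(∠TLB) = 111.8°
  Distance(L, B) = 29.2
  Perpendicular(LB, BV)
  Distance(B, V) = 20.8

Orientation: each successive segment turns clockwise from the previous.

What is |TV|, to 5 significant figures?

40.386

∠TLB = 111.8° gives LB at -79.600° from the x-axis; with |LB| = 29.2, B = (0.68984, -39.181). The perpendicularity gives BV at right angles to LB, so BV runs at -169.60°; with |BV| = 20.8, V = (-19.768, -42.936). Then |TV| = |V − T| = 40.386.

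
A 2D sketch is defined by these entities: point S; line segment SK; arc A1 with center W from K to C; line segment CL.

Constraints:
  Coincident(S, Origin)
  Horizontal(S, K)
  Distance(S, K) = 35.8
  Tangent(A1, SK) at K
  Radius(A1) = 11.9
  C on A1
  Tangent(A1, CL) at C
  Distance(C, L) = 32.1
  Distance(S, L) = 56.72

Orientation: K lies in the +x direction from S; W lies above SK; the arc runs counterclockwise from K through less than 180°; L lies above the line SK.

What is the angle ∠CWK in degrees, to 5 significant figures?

114.80°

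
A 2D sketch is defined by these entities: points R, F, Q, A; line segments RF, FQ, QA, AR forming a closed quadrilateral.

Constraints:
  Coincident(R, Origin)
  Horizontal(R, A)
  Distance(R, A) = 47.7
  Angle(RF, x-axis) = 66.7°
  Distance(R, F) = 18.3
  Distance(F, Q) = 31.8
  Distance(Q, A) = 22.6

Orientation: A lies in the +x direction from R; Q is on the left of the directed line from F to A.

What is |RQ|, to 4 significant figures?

44.00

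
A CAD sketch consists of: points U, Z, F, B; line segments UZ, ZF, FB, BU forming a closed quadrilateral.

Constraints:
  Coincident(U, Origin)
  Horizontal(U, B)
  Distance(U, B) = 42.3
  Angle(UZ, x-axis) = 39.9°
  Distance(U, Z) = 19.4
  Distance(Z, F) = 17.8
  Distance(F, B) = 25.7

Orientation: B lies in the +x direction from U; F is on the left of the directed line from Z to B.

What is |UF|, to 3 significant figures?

37.1

Checks: |ZF| = 17.80 ✓; |FB| = 25.70 ✓.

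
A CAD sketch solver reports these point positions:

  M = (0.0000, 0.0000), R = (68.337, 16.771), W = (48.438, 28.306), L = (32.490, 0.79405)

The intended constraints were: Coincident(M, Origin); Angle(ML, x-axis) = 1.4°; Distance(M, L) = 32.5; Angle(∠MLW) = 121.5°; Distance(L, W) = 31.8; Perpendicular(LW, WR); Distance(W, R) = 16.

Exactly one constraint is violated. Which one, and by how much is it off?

Distance(W, R) = 16 — off by 7.00.

M = (0.00, 0.00) ✓; ML at 1.400° ✓; |ML| = 32.50 ✓; ∠MLW = 121.5° ✓; |LW| = 31.80 ✓; ∠(LW, WR) = 90.00° ✓; |WR| = 23.00 ✗.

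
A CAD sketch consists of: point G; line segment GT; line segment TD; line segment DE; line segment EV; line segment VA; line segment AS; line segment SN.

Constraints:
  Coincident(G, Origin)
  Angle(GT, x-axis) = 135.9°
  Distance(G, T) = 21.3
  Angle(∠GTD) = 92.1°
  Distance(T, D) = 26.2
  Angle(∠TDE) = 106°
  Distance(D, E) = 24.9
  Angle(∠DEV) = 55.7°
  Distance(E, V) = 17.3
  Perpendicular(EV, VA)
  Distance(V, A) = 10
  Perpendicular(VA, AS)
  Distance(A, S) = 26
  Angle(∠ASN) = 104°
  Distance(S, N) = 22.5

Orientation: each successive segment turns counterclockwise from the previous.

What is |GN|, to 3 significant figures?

47.3

G is at the origin; GT runs at 135.9° with length 21.3, so T = (-15.3, 14.8). ∠GTD = 92.1° gives TD at -136° from the x-axis; with |TD| = 26.2, D = (-34.2, -3.31). ∠TDE = 106.0° gives DE at -62.2° from the x-axis; with |DE| = 24.9, E = (-22.6, -25.3). ∠DEV = 55.7° gives EV at 62.1° from the x-axis; with |EV| = 17.3, V = (-14.5, -10.0). The perpendicularity gives VA at right angles to EV, so VA runs at 152°; with |VA| = 10.0, A = (-23.3, -5.37). The perpendicularity gives AS at right angles to VA, so AS runs at -118°; with |AS| = 26.0, S = (-35.5, -28.3). ∠ASN = 104.0° gives SN at -41.9° from the x-axis; with |SN| = 22.5, N = (-18.8, -43.4). Then |GN| = |N − G| = 47.3.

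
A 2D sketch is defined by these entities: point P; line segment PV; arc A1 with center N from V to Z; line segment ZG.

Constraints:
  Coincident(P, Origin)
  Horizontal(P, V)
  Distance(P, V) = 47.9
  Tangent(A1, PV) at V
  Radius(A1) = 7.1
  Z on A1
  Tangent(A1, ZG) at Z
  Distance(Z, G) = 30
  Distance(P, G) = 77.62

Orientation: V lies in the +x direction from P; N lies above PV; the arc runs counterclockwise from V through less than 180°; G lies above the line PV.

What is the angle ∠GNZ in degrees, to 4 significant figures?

76.68°

Checks: |NZ| = 7.100 ✓; ∠(NZ, ZG) = 90.00° ✓; |ZG| = 30.00 ✓; |PG| = 77.62 ✓.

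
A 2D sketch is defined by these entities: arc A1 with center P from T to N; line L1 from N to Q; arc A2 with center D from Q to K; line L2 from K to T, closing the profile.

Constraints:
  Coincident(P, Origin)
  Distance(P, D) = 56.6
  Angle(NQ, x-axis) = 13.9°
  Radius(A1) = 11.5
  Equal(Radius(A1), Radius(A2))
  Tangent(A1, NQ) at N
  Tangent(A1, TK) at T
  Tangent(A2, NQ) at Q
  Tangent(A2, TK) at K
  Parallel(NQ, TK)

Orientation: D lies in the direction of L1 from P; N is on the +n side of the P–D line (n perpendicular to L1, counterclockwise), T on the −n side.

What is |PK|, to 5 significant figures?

57.756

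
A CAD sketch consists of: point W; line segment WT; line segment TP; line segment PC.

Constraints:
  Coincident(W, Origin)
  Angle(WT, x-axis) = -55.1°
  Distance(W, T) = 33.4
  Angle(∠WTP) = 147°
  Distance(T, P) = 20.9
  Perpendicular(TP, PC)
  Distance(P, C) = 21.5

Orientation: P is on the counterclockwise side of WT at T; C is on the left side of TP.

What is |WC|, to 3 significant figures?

49.0

∠WTP = 147.0°, so TP runs at -55.1° + (180° − 147.0°) = -22.1° from the x-axis; with |TP| = 20.9, P = T + 20.9·(cos -22.1°, sin -22.1°) = (38.5, -35.3). TP is perpendicular to PC; with |PC| = 21.5 on the left of TP, C = P + 21.5·(0.376, 0.927) = (46.6, -15.3). Then |WC| = |C − W| = 49.0.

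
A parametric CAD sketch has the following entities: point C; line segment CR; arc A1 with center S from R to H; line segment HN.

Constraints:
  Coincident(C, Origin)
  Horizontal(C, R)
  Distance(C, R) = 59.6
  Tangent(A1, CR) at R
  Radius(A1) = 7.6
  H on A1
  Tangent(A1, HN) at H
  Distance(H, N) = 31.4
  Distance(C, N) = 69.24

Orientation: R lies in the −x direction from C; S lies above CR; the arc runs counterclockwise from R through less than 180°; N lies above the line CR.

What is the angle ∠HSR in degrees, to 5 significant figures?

98.414°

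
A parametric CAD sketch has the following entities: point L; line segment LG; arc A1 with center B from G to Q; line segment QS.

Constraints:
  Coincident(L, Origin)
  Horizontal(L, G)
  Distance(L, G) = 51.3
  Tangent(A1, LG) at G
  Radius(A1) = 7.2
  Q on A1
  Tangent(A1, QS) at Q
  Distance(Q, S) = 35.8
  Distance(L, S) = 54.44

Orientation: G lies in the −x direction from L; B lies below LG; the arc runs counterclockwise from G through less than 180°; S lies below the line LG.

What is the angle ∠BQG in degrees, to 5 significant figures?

27.237°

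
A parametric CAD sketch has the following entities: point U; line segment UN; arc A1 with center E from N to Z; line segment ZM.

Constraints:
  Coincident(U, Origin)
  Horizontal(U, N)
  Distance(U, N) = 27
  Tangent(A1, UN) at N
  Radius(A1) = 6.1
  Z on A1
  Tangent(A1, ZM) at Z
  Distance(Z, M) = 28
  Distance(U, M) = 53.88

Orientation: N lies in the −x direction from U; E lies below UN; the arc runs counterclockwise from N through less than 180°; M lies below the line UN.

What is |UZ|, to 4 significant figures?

32.36

Checks: |EZ| = 6.100 ✓; ∠(EZ, ZM) = 90.00° ✓; |ZM| = 28.00 ✓; |UM| = 53.88 ✓.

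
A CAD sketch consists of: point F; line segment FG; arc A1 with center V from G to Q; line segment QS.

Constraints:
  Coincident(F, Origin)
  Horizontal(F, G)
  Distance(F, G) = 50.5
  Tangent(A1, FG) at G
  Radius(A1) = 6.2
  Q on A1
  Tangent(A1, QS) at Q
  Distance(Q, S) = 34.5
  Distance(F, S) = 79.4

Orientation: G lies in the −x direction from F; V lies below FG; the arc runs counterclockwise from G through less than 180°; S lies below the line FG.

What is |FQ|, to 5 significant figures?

56.125

F is at the origin; FG is horizontal with |FG| = 50.5 and G on the −x side, so G = (-50.500, 0.0000). Tangency of A1 to FG means the radius VG is perpendicular to FG, so V = G + (0, -6.2) = (-50.500, -6.2000). Since VQ ⟂ QS (tangency), |VS| = √(6.2² + 34.5²) = 35.053 regardless of where Q sits on A1. So S lies on both circle(F, 79.4) and circle(V, 35.053); the below-FG intersection is S = (-71.696, -34.118). Q is the foot of the tangent from S: Q = (-56.023, -3.3835).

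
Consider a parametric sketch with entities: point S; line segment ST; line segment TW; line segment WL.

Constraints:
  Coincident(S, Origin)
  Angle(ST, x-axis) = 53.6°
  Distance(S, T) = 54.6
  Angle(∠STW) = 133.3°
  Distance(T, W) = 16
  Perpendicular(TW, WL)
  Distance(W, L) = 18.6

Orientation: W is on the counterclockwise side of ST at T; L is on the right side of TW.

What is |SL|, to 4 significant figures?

79.12

S is at the origin; ST runs at 53.6° with length 54.6, so T = 54.6·(cos 53.6°, sin 53.6°) = (32.40, 43.95). ∠STW = 133.3°, so TW runs at 53.6° + (180° − 133.3°) = 100.3° from the x-axis; with |TW| = 16.0, W = T + 16.0·(cos 100.3°, sin 100.3°) = (29.54, 59.69). TW ⟂ WL; with |WL| = 18.6 on the right of TW, L = W + 18.6·(0.9839, 0.1788) = (47.84, 63.02). Then |SL| = |L − S| = 79.12.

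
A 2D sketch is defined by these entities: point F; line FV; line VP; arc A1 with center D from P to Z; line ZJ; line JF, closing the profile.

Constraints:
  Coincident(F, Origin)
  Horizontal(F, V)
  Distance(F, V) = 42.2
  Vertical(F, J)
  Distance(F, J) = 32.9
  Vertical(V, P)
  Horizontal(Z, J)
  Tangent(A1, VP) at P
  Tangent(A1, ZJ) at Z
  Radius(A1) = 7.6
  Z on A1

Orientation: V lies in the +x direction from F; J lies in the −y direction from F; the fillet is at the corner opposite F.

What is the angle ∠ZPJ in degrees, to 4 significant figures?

34.79°

The virtual corner opposite F is at (42.20, -32.90). Since A1 is tangent to VP there, DP ⟂ VP and A1 meets ZJ tangentially, so DZ is at right angles to ZJ, with radius 7.6, so the center D sits 7.6 in from both sides at D = (34.60, -25.30). That places the tangent points at P = (42.20, -25.30) on VP and Z = (34.60, -32.90) on ZJ. Then cos ∠ZPJ = PZ·PJ / (|PZ||PJ|), giving 34.79°.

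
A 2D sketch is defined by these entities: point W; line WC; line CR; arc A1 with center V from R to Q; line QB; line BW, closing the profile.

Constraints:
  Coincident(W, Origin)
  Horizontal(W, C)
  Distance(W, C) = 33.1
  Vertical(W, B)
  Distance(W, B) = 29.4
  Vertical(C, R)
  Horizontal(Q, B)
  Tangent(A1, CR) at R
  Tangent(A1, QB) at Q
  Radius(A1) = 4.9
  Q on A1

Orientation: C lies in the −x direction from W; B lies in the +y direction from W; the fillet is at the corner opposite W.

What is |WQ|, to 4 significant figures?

40.74

W is at the origin; W and C share the same y with |WC| = 33.1 and C on the −x side, so C = (-33.10, 0.000). WB is vertical with |WB| = 29.4 and B on the +y side, so B = (0.000, 29.40). The virtual corner opposite W is at (-33.10, 29.40). Since A1 is tangent to CR there, VR ⟂ CR and since A1 is tangent to QB there, VQ ⟂ QB, with radius 4.9, so the center V sits 4.9 in from both sides at V = (-28.20, 24.50). That places the tangent points at R = (-33.10, 24.50) on CR and Q = (-28.20, 29.40) on QB. Then |WQ| = |Q − W| = 40.74.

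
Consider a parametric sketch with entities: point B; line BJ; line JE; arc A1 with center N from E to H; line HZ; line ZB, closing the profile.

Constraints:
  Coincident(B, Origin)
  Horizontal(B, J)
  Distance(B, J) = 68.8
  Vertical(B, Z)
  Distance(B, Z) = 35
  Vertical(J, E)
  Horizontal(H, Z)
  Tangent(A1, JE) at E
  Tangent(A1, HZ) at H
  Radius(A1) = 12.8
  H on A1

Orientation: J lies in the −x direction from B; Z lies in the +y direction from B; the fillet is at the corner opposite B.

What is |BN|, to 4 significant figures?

60.24

BZ is vertical with |BZ| = 35.0 and Z on the +y side, so Z = (0.000, 35.00). The virtual corner opposite B is at (-68.80, 35.00). Tangency of A1 to JE means the radius NE is perpendicular to JE and A1 meets HZ tangentially, so NH is at right angles to HZ, with radius 12.8, so the center N sits 12.8 in from both sides at N = (-56.00, 22.20). Then |BN| = |N − B| = 60.24.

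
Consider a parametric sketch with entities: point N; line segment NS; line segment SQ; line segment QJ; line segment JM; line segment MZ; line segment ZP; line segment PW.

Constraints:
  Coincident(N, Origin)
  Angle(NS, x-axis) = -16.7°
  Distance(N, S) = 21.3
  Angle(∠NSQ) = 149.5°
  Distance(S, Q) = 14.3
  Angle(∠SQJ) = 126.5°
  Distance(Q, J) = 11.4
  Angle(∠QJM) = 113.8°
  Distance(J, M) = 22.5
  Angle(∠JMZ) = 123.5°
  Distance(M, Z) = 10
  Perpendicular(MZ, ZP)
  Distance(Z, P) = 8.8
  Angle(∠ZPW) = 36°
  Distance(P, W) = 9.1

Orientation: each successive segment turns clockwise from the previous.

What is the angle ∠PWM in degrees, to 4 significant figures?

143.2°

MZ is perpendicular to ZP, so ZP runs at 46.60°; with |ZP| = 8.8, P = (4.867, -19.65). ∠ZPW = 36.0° gives PW at -97.40° from the x-axis; with |PW| = 9.1, W = (3.695, -28.67). Then cos ∠PWM = WP·WM / (|WP||WM|), giving 143.2°.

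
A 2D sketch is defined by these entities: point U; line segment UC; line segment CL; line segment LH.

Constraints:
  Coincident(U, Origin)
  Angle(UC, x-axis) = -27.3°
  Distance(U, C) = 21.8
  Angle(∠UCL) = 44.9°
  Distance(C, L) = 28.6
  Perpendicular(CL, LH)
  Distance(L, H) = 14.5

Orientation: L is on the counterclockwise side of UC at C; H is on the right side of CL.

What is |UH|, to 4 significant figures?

32.66

∠UCL = 44.9°, so CL runs at -27.3° + (180° − 44.9°) = 107.8° from the x-axis; with |CL| = 28.6, L = C + 28.6·(cos 107.8°, sin 107.8°) = (10.63, 17.23). CL ⟂ LH; with |LH| = 14.5 on the right of CL, H = L + 14.5·(0.9521, 0.3057) = (24.43, 21.66). Then |UH| = |H − U| = 32.66.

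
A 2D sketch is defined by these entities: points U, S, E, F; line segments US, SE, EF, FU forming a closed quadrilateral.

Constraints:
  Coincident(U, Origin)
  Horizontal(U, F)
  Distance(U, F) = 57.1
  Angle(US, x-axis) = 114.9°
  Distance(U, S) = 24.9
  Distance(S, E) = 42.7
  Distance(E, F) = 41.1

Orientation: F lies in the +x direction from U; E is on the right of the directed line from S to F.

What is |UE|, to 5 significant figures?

19.864

Checks: |SE| = 42.70 ✓; |EF| = 41.10 ✓.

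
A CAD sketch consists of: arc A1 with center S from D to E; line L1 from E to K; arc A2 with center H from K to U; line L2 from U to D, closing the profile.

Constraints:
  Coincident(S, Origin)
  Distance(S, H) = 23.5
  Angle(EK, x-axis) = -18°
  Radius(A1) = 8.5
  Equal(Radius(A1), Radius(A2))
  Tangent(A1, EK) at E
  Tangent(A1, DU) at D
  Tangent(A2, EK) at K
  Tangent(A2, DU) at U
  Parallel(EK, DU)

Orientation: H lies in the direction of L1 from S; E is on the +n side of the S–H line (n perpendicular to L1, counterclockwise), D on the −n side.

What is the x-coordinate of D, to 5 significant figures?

-2.6266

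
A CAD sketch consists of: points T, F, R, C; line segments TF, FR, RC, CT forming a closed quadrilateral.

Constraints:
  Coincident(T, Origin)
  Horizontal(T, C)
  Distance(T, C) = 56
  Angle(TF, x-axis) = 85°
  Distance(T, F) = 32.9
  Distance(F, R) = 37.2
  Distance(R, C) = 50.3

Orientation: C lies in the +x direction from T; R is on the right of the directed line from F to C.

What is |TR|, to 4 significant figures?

7.290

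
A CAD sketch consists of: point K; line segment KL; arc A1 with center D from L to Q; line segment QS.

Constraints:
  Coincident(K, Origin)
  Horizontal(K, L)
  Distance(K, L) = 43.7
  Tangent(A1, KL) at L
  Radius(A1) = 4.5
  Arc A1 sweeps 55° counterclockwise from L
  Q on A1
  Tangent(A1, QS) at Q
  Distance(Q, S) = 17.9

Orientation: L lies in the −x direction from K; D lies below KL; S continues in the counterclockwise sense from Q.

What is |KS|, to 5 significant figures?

59.990

K is at the origin; KL is horizontal with |KL| = 43.7 and L on the −x side, so L = (-43.700, 0.0000). Since A1 is tangent to KL there, DL ⟂ KL, so D = L + (0, -4.5) = (-43.700, -4.5000). On A1, L sits at bearing 90° from D; a 55° counterclockwise sweep puts Q at bearing 145°, so Q = D + 4.5·(cos 145°, sin 145°) = (-47.386, -1.9189). Since A1 is tangent to QS there, DQ ⟂ QS, so QS runs along (−sin 145°, cos 145°); with |QS| = 17.9, S = (-57.653, -16.582). Then |KS| = |S − K| = 59.990.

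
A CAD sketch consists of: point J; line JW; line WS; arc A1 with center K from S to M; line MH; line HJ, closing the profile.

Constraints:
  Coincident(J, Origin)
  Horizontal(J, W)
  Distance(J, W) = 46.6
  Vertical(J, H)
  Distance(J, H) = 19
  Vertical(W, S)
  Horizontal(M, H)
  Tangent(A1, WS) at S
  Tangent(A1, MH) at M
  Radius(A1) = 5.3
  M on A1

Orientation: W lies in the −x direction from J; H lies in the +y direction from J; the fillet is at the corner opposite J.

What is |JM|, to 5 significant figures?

45.461

J is at the origin; JW is horizontal with |JW| = 46.6 and W on the −x side, so W = (-46.600, 0.0000). JH is vertical with |JH| = 19.0 and H on the +y side, so H = (0.0000, 19.000). The virtual corner opposite J is at (-46.600, 19.000). Since A1 is tangent to WS there, KS ⟂ WS and A1 meets MH tangentially, so KM is at right angles to MH, with radius 5.3, so the center K sits 5.3 in from both sides at K = (-41.300, 13.700). That places the tangent points at S = (-46.600, 13.700) on WS and M = (-41.300, 19.000) on MH. Then |JM| = |M − J| = 45.461.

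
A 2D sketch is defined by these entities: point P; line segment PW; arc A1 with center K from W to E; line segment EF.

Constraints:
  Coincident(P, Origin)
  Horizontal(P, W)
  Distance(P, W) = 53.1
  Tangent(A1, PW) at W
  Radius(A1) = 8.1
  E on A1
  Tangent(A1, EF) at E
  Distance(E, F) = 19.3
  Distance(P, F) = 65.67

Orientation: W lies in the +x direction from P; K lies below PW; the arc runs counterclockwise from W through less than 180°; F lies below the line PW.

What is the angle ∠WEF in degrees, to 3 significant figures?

115°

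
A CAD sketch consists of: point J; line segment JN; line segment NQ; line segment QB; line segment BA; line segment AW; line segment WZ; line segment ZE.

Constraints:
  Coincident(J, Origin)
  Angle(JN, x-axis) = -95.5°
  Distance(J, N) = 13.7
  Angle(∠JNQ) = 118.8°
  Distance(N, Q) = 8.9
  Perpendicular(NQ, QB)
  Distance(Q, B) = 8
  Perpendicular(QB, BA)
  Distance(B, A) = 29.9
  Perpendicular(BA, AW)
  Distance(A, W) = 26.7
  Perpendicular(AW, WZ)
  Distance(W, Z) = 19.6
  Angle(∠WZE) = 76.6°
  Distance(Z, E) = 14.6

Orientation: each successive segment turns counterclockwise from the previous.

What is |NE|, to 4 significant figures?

6.566

AW is perpendicular to WZ, so WZ runs at -34.30°; with |WZ| = 19.6, Z = (-13.01, -28.30). ∠WZE = 76.6° gives ZE at 69.10° from the x-axis; with |ZE| = 14.6, E = (-7.799, -14.66). Then |NE| = |E − N| = 6.566.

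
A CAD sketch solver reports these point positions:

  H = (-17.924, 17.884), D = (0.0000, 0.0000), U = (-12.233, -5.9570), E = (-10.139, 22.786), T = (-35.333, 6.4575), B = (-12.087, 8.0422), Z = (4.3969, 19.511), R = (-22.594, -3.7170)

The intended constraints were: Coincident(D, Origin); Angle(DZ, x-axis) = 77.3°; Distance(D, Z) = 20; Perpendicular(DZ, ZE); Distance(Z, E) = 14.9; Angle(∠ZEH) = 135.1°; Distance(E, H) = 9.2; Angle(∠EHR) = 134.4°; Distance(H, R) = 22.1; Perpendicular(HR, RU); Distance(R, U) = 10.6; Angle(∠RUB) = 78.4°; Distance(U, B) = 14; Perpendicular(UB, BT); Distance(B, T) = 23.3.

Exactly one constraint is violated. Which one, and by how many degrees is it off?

Perpendicular(UB, BT) — off by 4.50°.

D = (0.00, 0.00) ✓; DZ at 77.30° ✓; |DZ| = 20.00 ✓; ∠(DZ, ZE) = 90.00° ✓; |ZE| = 14.90 ✓; ∠ZEH = 135.1° ✓; |EH| = 9.200 ✓; ∠EHR = 134.4° ✓; |HR| = 22.10 ✓; ∠(HR, RU) = 90.00° ✓; |RU| = 10.60 ✓; ∠RUB = 78.40° ✓; |UB| = 14.00 ✓; ∠(UB, BT) = 94.50° ✗; |BT| = 23.30 ✓.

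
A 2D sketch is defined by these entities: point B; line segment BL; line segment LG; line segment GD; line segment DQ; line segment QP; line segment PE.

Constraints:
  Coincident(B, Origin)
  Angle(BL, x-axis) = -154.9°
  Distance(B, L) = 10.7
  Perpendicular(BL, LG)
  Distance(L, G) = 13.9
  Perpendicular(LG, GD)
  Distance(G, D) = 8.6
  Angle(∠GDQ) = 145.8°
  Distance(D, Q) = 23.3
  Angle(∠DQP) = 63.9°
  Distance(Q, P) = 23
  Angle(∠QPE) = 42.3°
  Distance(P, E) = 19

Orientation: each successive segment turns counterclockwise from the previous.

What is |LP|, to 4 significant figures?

13.21

B is at the origin; BL runs at -154.9° with length 10.7, so L = (-9.690, -4.539). BL is perpendicular to LG, so LG runs at -64.90°; with |LG| = 13.9, G = (-3.793, -17.13). LG is perpendicular to GD, so GD runs at 25.10°; with |GD| = 8.6, D = (3.995, -13.48). ∠GDQ = 145.8° gives DQ at 59.30° from the x-axis; with |DQ| = 23.3, Q = (15.89, 6.556). ∠DQP = 63.9° gives QP at 175.4° from the x-axis; with |QP| = 23.0, P = (-7.036, 8.401). Then |LP| = |P − L| = 13.21.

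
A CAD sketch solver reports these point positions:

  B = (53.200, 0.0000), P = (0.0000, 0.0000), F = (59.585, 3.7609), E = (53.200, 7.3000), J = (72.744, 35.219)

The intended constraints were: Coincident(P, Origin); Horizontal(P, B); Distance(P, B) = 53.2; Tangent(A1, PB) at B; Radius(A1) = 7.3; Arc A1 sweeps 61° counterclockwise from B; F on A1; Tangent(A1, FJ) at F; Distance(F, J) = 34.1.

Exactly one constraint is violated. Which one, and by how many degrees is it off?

Tangent(A1, FJ) at F — off by 6.30°.

P = (0.00, 0.00) ✓; P.y = 0.00, B.y = 0.00 ✓; |PB| = 53.20 ✓; ∠(EB, BP) = 90.00° ✓; |EB| = 7.300 ✓; bearing(E→F) − bearing(E→B) = 61.00° ✓; |EF| = 7.300 ✓; ∠(EF, FJ) = 83.70° ✗; |FJ| = 34.10 ✓.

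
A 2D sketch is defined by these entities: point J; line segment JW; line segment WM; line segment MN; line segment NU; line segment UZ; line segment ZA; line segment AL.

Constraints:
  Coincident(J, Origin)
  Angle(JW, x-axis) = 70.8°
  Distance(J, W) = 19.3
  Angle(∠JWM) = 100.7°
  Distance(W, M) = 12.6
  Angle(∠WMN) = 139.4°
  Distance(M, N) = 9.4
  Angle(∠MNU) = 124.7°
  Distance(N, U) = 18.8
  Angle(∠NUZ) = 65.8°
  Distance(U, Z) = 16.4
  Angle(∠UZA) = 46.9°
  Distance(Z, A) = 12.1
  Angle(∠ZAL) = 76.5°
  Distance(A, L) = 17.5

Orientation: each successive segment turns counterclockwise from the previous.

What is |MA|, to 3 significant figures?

13.4

J is at the origin; JW runs at 70.8° with length 19.3, so W = (6.35, 18.2). ∠JWM = 100.7° gives WM at 150° from the x-axis; with |WM| = 12.6, M = (-4.58, 24.5). ∠WMN = 139.4° gives MN at -169° from the x-axis; with |MN| = 9.4, N = (-13.8, 22.8). ∠MNU = 124.7° gives NU at -114° from the x-axis; with |NU| = 18.8, U = (-21.5, 5.59). ∠NUZ = 65.8° gives UZ at 0.200° from the x-axis; with |UZ| = 16.4, Z = (-5.06, 5.64). ∠UZA = 46.9° gives ZA at 133° from the x-axis; with |ZA| = 12.1, A = (-13.4, 14.5). Then |MA| = |A − M| = 13.4.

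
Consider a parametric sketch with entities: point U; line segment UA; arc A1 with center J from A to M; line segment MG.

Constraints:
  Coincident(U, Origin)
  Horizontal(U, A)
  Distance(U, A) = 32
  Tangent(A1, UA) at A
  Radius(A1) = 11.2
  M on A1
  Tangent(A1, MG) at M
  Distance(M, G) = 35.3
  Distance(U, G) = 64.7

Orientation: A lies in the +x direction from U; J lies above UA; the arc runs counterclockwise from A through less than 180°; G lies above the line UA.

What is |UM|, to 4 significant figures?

44.37

U is at the origin; U and A share the same y with |UA| = 32.0 and A on the +x side, so A = (32.00, 0.000). Since A1 is tangent to UA there, JA ⟂ UA, so J = A + (0, 11.2) = (32.00, 11.20). Since JM ⟂ MG (tangency), |JG| = √(11.2² + 35.3²) = 37.03 regardless of where M sits on A1. So G lies on both circle(U, 64.7) and circle(J, 37.03); the above-UA intersection is G = (46.02, 45.48). M is the foot of the tangent from G: M = (43.16, 10.29).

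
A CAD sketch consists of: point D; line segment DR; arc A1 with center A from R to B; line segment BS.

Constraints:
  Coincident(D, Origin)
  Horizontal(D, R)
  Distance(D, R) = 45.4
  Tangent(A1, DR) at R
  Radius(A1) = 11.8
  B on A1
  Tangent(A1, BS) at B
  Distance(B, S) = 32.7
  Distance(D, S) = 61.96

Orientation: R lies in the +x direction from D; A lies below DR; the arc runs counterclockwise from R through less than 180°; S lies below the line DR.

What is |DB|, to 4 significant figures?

36.84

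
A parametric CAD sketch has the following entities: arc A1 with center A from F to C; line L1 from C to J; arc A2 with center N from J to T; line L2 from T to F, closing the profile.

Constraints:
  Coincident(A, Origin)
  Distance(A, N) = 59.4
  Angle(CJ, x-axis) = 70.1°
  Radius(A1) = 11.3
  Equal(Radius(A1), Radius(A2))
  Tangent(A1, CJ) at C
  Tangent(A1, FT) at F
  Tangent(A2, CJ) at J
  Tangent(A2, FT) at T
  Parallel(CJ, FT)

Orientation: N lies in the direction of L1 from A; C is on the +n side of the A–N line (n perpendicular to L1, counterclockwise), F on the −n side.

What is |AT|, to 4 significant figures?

60.47

Tangency of A1 to both parallel lines with radius 11.3 puts C and F at A ± 11.3·n: C = (-10.63, 3.846), F = (10.63, -3.846). Equal radii place J and T the same way about N: J = N + 11.3·n = (9.593, 59.70), T = N − 11.3·n = (30.84, 52.01). Then |AT| = |T − A| = 60.47.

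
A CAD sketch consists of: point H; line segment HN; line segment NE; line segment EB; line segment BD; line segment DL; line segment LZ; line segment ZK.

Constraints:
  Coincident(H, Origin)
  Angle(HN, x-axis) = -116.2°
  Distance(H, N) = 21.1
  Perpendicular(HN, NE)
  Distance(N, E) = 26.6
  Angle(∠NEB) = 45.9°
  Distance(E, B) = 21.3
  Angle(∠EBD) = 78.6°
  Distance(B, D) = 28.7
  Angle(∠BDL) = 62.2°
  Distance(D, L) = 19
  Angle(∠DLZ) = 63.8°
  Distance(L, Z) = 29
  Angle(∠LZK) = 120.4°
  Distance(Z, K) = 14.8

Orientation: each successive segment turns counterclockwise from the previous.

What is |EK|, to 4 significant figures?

41.34

H is at the origin; HN runs at -116.2° with length 21.1, so N = (-9.316, -18.93). The perpendicularity gives NE at right angles to HN, so NE runs at -26.20°; with |NE| = 26.6, E = (14.55, -30.68). ∠NEB = 45.9° gives EB at 107.9° from the x-axis; with |EB| = 21.3, B = (8.005, -10.41). ∠EBD = 78.6° gives BD at -150.7° from the x-axis; with |BD| = 28.7, D = (-17.02, -24.45). ∠BDL = 62.2° gives DL at -32.90° from the x-axis; with |DL| = 19.0, L = (-1.071, -34.77). ∠DLZ = 63.8° gives LZ at 83.30° from the x-axis; with |LZ| = 29.0, Z = (2.312, -5.971). ∠LZK = 120.4° gives ZK at 142.9° from the x-axis; with |ZK| = 14.8, K = (-9.492, 2.957). Then |EK| = |K − E| = 41.34.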